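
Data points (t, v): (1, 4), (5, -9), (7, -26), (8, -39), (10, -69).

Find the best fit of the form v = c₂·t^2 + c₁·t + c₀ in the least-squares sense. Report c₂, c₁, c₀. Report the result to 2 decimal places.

c₂ = -1.00, c₁ = 2.87, c₀ = 2.05

Forming AᵀA = [[17123, 1981, 239]; [1981, 239, 31]; [239, 31, 5]] and Aᵀv = [-10891, -1225, -139]ᵀ gives AᵀA·[c₂, c₁, c₀]ᵀ = Aᵀv.
Solving the 3×3 system (Gaussian elimination) gives c₂ = -559/561, c₁ = 6972/2431, c₀ = 1358/663.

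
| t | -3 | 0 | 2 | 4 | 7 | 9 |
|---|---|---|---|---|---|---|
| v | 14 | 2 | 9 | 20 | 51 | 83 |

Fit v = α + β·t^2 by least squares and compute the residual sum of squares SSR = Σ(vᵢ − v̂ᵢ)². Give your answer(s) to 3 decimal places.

Sums needed: Σ1 = 6, Σt^2 = 159, Σt^2·t^2 = 9315.
Right-hand side: Σv = 179, Σt^2·v = 9704.
Normal equations: [[6, 159]; [159, 9315]]·[α, β]ᵀ = [179, 9704]ᵀ.
det = 6·9315 − 159² = 30609.
α = (179·9315 − 159·9704)/30609 = 41483/10203; β = (6·9704 − 159·179)/30609 = 3307/3401.
Residuals: 12070/10203, -21077/10203, 10660/10203, 3841/10203, -7259/10203, 1765/10203; SSR = 75872/10203.

SSR = 7.436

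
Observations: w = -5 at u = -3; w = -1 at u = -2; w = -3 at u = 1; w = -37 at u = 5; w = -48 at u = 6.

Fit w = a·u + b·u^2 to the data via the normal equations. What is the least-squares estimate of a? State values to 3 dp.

a = -1.684

Sums needed: Σu·u = 75, Σu·u^2 = 307, Σu^2·u^2 = 2019.
For Xᵀw: Σu·w = -459, Σu^2·w = -2705.
Δ = 75·2019 − 307² = 57176.
a = ((-459)·2019 − 307·(-2705))/57176 = -48143/28588; b = (75·(-2705) − 307·(-459))/57176 = -30981/28588.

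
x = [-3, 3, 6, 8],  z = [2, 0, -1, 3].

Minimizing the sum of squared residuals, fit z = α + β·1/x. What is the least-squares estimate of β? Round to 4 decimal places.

Forming MᵀM = [[4, 7/24]; [7/24, 17/64]] and Mᵀz = [4, -11/24]ᵀ gives MᵀM·[α, β]ᵀ = Mᵀz.
det = 4·(17/64) − (7/24)² = 563/576.
α = (4·(17/64) − (7/24)·(-11/24))/(563/576) = 689/563; β = (4·(-11/24) − (7/24)·4)/(563/576) = -1728/563.

β = -3.0693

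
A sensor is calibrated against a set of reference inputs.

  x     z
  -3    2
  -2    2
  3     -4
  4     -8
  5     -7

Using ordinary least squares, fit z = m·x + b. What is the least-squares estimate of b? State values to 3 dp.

The normal equations are: 63·m + 7·b = -89;  7·m + 5·b = -15.
Δ = 63·5 − 7² = 266.
m = ((-89)·5 − 7·(-15))/266 = -170/133; b = (63·(-15) − 7·(-89))/266 = -23/19.

b = -1.211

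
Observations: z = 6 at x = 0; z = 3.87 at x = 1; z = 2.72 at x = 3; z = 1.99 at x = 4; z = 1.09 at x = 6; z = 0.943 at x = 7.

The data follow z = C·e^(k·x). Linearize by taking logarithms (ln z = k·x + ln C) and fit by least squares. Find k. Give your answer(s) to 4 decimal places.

k = -0.2613

Let Y = ln z. Fitting Y = k·x + ln C by least squares:
XᵀX = [[111.0000, 21.0000]; [21.0000, 6]], rhs = [7.2139, 4.8613]ᵀ  (here Σx = 21.0000, Σ(x)² = 111.0000, Σln z = 4.8613, Σx·ln z = 7.2139).
Slope k = (n·Σx·ln z − Σx·Σln z)/(n·Σ(x)² − (Σx)²) = (6·7.2139 − 21.0000·4.8613)/225.0000 = -0.26135; ln C = (Σln z − k·Σx)/n = 1.72493.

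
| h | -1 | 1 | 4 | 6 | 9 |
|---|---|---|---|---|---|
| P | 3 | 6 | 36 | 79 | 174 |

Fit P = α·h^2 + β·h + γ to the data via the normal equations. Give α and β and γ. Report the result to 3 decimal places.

α = 2.077, β = 0.388, γ = 2.044

Setting ∂/∂α … = 0 gives: 8115·α + 1009·β + 135·γ = 17523;  1009·α + 135·β + 19·γ = 2187;  135·α + 19·β + 5·γ = 298.
Inverting the 3×3 Gram matrix, [α, β, γ]ᵀ = [36037/17350, 1347/3470, 17734/8675]ᵀ.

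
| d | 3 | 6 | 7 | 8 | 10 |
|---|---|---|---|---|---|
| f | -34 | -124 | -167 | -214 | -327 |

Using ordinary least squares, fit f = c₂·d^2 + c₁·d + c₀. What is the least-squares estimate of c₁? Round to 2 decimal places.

c₁ = -3.92

Setting ∂/∂c₂ … = 0 gives: 17874·c₂ + 2098·c₁ + 258·c₀ = -59349;  2098·c₂ + 258·c₁ + 34·c₀ = -6997;  258·c₂ + 34·c₁ + 5·c₀ = -866.
(Σd^2·d^2 = 17874, Σd^2·d = 2098, Σd^2 = 258, Σd·d = 258, Σd = 34, Σ1 = 5, Σd^2·f = -59349, Σd·f = -6997, Σf = -866.)
Row-reducing yields c₂ = -3813/1306, c₁ = -2559/653, c₀ = 2677/653.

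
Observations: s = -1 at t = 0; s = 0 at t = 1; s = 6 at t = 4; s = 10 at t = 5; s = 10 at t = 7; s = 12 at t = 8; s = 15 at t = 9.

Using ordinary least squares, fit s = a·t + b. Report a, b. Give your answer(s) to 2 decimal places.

a = 1.73, b = -0.96

Compute the Gram sums: Σt·t = 236, Σt = 34, Σ1 = 7.
For Xᵀs: Σt·s = 375, Σs = 52.
XᵀX·[a, b]ᵀ = Xᵀs becomes [[236, 34]; [34, 7]]·[a, b]ᵀ = [375, 52]ᵀ.
Eliminating b: 7·(row 1) − 34·(row 2) gives 496·a = 7·375 − 34·52 = 857, so a = 857/496.
Then b = (52 − 34·(857/496))/7 = -239/248.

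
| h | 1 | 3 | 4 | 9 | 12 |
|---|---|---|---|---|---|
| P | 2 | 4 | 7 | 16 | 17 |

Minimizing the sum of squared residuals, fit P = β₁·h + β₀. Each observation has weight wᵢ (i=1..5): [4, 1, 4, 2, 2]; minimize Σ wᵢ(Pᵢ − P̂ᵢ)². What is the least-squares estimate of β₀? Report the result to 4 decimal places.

β₀ = 0.7776

Sums needed: Σwᵢ·h·h = 527, Σwᵢ·h = 65, Σwᵢ·1 = 13.
Right-hand side: Σwᵢ·h·P = 828, Σwᵢ·P = 106.
Normal equations: [[527, 65]; [65, 13]]·[β₁, β₀]ᵀ = [828, 106]ᵀ.
Eliminating β₀: 13·(row 1) − 65·(row 2) gives 2626·β₁ = 13·828 − 65·106 = 3874, so β₁ = 149/101.
Then β₀ = (106 − 65·(149/101))/13 = 1021/1313.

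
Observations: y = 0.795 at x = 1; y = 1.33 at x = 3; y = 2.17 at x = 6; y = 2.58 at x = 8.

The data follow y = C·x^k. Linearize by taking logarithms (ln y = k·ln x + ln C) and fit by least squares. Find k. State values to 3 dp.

Let Y = ln y. Fitting Y = k·ln x + ln C by least squares:
Over the data: Σln x = 4.9698, Σ(ln x)² = 8.7414, Σln y = 1.7783, Σln x·ln y = 3.6723.
Normal system: [[8.7414, 4.9698]; [4.9698, 4]]·[k, ln C]ᵀ = [3.6723, 1.7783]ᵀ.
Slope k = (n·Σln x·ln y − Σln x·Σln y)/(n·Σ(ln x)² − (Σln x)²) = (4·3.6723 − 4.9698·1.7783)/10.2667 = 0.56995; ln C = (Σln y − k·Σln x)/n = -0.26356.

k = 0.570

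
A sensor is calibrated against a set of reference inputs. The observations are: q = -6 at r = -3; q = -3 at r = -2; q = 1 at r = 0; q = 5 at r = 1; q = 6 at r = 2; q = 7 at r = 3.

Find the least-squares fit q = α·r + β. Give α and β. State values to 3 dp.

α = 2.248, β = 1.292

Normal-equation sums: Σr·r = 27, Σr = 1, Σ1 = 6.
Right-hand side: Σr·q = 62, Σq = 10.
So AᵀA·[α, β]ᵀ = Aᵀq: [[27, 1]; [1, 6]]·[α, β]ᵀ = [62, 10]ᵀ.
det = 27·6 − 1² = 161.
α = (62·6 − 1·10)/161 = 362/161; β = (27·10 − 1·62)/161 = 208/161.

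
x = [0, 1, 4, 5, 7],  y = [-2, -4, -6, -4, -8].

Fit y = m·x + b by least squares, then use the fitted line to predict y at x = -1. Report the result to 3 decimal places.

ŷ = -1.831

From the data, Σx·x = 91, Σx = 17, Σ1 = 5.
For Mᵀy: Σx·y = -104, Σy = -24.
Normal equations: [[91, 17]; [17, 5]]·[m, b]ᵀ = [-104, -24]ᵀ.
det = 91·5 − 17² = 166.
m = ((-104)·5 − 17·(-24))/166 = -56/83; b = (91·(-24) − 17·(-104))/166 = -208/83.
At x = -1: ŷ = (-56/83)·(-1) + (-208/83)·(1) = -152/83.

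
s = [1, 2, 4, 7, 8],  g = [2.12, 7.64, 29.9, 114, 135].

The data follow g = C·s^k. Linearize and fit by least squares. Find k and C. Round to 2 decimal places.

Linearized form: ln g = k·ln s + ln C. From the 5 transformed points,
XᵀX = [[10.5129, 6.1048]; [6.1048, 5]], rhs = [25.5363, 15.8241]ᵀ  (here Σln s = 6.1048, Σ(ln s)² = 10.5129, Σln g = 15.8241, Σln s·ln g = 25.5363).
Δ = 10.5129·5 − (6.1048)² = 15.2960; k = (25.5363·5 − 6.1048·15.8241)/15.2960 = 2.03180, ln C = (10.5129·15.8241 − 6.1048·25.5363)/15.2960 = 0.68409, so C = exp(0.68409) = 1.98196.

k = 2.03, C = 1.98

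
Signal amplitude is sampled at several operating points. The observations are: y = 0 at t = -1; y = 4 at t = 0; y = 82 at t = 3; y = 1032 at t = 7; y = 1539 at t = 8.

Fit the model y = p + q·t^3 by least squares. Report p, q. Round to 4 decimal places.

p = 2.7044, q = 3.0005

From the data, Σ1 = 5, Σt^3 = 881, Σt^3·t^3 = 380523.
And Σy = 2657, Σt^3·y = 1144158.
XᵀX·[p, q]ᵀ = Xᵀy becomes [[5, 881]; [881, 380523]]·[p, q]ᵀ = [2657, 1144158]ᵀ.
Eliminating q: 380523·(row 1) − 881·(row 2) gives 1126454·p = 380523·2657 − 881·1144158 = 3046413, so p = 3046413/1126454.
Then q = (1144158 − 881·(3046413/1126454))/380523 = 3379973/1126454.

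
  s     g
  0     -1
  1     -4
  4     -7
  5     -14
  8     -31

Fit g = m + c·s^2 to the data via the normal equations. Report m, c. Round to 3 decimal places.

Setting ∂/∂m … = 0 gives: 5·m + 106·c = -57;  106·m + 4978·c = -2450.
Determinant 5·4978 − 106² = 13654.
m = ((-57)·4978 − 106·(-2450))/13654 = -12023/6827; c = (5·(-2450) − 106·(-57))/13654 = -3104/6827.

m = -1.761, c = -0.455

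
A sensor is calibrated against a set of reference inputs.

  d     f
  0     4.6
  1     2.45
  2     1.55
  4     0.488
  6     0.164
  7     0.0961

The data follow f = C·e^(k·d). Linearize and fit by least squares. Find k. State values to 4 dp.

k = -0.5504

Linearized form: ln f = k·d + ln C. From the 6 transformed points,
Σd = 20.0000, Σ(d)² = 106.0000, Σln f = -2.0073, Σd·ln f = -28.3411.
Equations: 106.0000·k + 20.0000·ln C = -28.3411;  20.0000·k + 6·ln C = -2.0073.
Slope k = (n·Σd·ln f − Σd·Σln f)/(n·Σ(d)² − (Σd)²) = (6·-28.3411 − 20.0000·-2.0073)/236.0000 = -0.55043; ln C = (Σln f − k·Σd)/n = 1.50020.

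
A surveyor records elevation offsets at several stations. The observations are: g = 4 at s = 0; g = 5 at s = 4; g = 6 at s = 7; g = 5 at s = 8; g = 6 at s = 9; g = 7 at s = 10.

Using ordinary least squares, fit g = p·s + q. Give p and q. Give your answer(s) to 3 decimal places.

p = 0.245, q = 3.947

Normal-equation sums: Σs·s = 310, Σs = 38, Σ1 = 6.
For Aᵀg: Σs·g = 226, Σg = 33.
Normal equations: [[310, 38]; [38, 6]]·[p, q]ᵀ = [226, 33]ᵀ.
det = 310·6 − 38² = 416.
p = (226·6 − 38·33)/416 = 51/208; q = (310·33 − 38·226)/416 = 821/208.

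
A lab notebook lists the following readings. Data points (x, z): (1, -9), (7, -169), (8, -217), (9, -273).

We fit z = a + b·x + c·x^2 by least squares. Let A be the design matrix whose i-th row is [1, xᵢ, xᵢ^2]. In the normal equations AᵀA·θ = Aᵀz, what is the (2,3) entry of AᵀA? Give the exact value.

Row 2 ↔ basis x, column 3 ↔ basis x^2, so (AᵀA)_{2,3} = Σᵢ (x)·(x^2) = (1)·(1) + (7)·(49) + (8)·(64) + (9)·(81) = 1585.

1585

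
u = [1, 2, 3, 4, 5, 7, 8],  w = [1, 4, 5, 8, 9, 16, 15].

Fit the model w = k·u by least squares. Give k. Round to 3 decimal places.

k = 1.982

With design matrix A, AᵀA = [[168]] and Aᵀw = [333]ᵀ.
Hence k = 333 / 168 ≈ 1.98214.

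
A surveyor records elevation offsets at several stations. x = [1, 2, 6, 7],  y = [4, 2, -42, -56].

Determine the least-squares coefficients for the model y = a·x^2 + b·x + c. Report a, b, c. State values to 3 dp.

Sums needed: Σx^2·x^2 = 3714, Σx^2·x = 568, Σx^2 = 90, Σx·x = 90, Σx = 16, Σ1 = 4.
For Mᵀy: Σx^2·y = -4244, Σx·y = -636, Σy = -92.
Row-reducing yields a = -6/5, b = -46/65, c = 444/65.

a = -1.200, b = -0.708, c = 6.831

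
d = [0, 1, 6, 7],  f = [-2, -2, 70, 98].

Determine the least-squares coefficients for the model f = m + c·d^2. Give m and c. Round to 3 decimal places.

m = -3.116, c = 2.052

The normal system AᵀA·[m, c]ᵀ = Aᵀf is [[4, 86]; [86, 3698]]·[m, c]ᵀ = [164, 7320]ᵀ.
Determinant 4·3698 − 86² = 7396.
m = (164·3698 − 86·7320)/7396 = -134/43; c = (4·7320 − 86·164)/7396 = 3794/1849.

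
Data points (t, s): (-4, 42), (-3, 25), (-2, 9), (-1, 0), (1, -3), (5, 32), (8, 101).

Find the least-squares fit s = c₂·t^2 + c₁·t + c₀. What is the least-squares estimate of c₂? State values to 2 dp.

Compute the Gram sums: Σt^2·t^2 = 5076, Σt^2·t = 538, Σt^2 = 120, Σt·t = 120, Σt = 4, Σ1 = 7.
For Mᵀs: Σt^2·s = 8194, Σt·s = 704, Σs = 206.
Inverting the 3×3 Gram matrix, [c₂, c₁, c₀]ᵀ = [28168/13897, -43115/13897, -49274/13897]ᵀ.

c₂ = 2.03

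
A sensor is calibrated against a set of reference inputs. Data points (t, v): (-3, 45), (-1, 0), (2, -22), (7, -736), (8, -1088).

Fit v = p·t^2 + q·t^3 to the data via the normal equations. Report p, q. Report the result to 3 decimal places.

Sums needed: Σt^2·t^2 = 6595, Σt^2·t^3 = 49363, Σt^3·t^3 = 380587.
Moment sums: Σt^2·v = -105379, Σt^3·v = -810895.
So MᵀM·[p, q]ᵀ = Mᵀv: [[6595, 49363]; [49363, 380587]]·[p, q]ᵀ = [-105379, -810895]ᵀ.
Eliminating q: 380587·(row 1) − 49363·(row 2) gives 73265496·p = 380587·(-105379) − 49363·(-810895) = -77667588, so p = -6472299/6105458.
Then q = ((-810895) − 49363·(-6472299/6105458))/380587 = -12169079/6105458.

p = -1.060, q = -1.993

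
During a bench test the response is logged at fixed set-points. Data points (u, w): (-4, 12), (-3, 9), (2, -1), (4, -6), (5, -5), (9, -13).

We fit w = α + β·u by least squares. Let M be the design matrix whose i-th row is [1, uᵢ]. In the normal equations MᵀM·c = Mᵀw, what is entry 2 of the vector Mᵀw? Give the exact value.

-243

Entry 2 ↔ basis u, so (Mᵀw)_{2} = Σᵢ (u)·wᵢ = (-4)·(12) + (-3)·(9) + (2)·(-1) + (4)·(-6) + (5)·(-5) + (9)·(-13) = -243.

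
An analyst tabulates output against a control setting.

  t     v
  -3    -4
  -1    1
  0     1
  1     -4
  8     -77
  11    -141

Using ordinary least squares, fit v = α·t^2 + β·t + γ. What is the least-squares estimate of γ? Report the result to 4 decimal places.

γ = 0.1629

The normal system AᵀA·[α, β, γ]ᵀ = Aᵀv is [[18820, 1816, 196]; [1816, 196, 16]; [196, 16, 6]]·[α, β, γ]ᵀ = [-22028, -2160, -224]ᵀ.
Row-reducing yields α = -8797/8673, β = -70942/43365, γ = 2354/14455.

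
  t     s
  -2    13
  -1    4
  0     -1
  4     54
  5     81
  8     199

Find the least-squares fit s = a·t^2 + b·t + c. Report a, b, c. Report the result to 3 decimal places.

a = 2.986, b = 0.858, c = 1.585

The normal system MᵀM·[a, b, c]ᵀ = Mᵀs is [[4994, 692, 110]; [692, 110, 14]; [110, 14, 6]]·[a, b, c]ᵀ = [15681, 2183, 350]ᵀ.
Row-reducing yields a = 182447/61098, b = 52435/61098, c = 16140/10183.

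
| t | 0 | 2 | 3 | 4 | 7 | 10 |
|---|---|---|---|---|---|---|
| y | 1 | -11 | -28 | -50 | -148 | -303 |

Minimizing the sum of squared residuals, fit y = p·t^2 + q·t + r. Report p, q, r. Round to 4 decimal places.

p = -2.9794, q = -0.5838, r = 1.0857

Forming AᵀA = [[12754, 1442, 178]; [1442, 178, 26]; [178, 26, 6]] and Aᵀy = [-38648, -4372, -539]ᵀ gives AᵀA·[p, q, r]ᵀ = Aᵀy.
Row-reducing yields p = -14325/4808, q = -2807/4808, r = 1305/1202.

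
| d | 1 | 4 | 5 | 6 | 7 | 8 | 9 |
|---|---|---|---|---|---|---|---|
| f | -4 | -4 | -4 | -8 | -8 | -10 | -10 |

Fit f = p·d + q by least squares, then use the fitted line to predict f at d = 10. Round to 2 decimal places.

Entries of MᵀM: Σd·d = 272, Σd = 40, Σ1 = 7.
For Mᵀf: Σd·f = -314, Σf = -48.
Normal equations: [[272, 40]; [40, 7]]·[p, q]ᵀ = [-314, -48]ᵀ.
Determinant 272·7 − 40² = 304.
p = ((-314)·7 − 40·(-48))/304 = -139/152; q = (272·(-48) − 40·(-314))/304 = -31/19.
At d = 10: f̂ = (-139/152)·(10) + (-31/19)·(1) = -819/76.

f̂ = -10.78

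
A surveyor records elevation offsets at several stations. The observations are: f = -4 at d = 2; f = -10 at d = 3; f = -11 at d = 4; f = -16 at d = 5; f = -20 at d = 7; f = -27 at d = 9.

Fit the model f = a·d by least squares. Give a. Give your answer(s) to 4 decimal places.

The normal equations are: 184·a = -545.
(Σd·d = 184, Σd·f = -545.)
Hence a = -545 / 184 ≈ -2.96196.

a = -2.9620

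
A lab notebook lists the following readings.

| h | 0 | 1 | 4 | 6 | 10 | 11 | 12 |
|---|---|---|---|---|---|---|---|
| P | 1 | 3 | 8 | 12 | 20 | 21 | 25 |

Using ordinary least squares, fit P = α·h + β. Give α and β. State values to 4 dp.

From the data, Σh·h = 418, Σh = 44, Σ1 = 7.
And Σh·P = 838, ΣP = 90.
Normal equations: [[418, 44]; [44, 7]]·[α, β]ᵀ = [838, 90]ᵀ.
det = 418·7 − 44² = 990.
α = (838·7 − 44·90)/990 = 953/495; β = (418·90 − 44·838)/990 = 34/45.

α = 1.9253, β = 0.7556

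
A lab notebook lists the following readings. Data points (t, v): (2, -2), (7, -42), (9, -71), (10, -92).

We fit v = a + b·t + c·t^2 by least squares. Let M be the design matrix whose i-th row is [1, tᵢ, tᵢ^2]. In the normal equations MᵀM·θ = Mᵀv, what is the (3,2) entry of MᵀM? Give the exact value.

2080

Row 3 ↔ basis t^2, column 2 ↔ basis t, so (MᵀM)_{3,2} = Σᵢ (t^2)·(t) = (4)·(2) + (49)·(7) + (81)·(9) + (100)·(10) = 2080.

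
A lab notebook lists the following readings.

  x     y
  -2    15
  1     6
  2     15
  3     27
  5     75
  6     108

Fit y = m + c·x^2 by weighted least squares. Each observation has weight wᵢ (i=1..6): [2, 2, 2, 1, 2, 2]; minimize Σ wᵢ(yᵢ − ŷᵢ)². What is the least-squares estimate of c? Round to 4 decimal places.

c = 2.9037

Entries of AᵀWA: Σwᵢ·1 = 11, Σwᵢ·x^2 = 149, Σwᵢ·x^2·x^2 = 3989.
Moment sums: Σwᵢ·y = 465, Σwᵢ·x^2·y = 12021.
Normal equations: [[11, 149]; [149, 3989]]·[m, c]ᵀ = [465, 12021]ᵀ.
Determinant 11·3989 − 149² = 21678.
m = (465·3989 − 149·12021)/21678 = 10626/3613; c = (11·12021 − 149·465)/21678 = 10491/3613.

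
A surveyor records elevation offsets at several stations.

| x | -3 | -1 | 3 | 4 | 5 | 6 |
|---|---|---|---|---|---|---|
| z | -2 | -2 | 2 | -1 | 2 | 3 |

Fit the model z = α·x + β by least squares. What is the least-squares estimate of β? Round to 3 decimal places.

The normal equations are: 96·α + 14·β = 38;  14·α + 6·β = 2.
det = 96·6 − 14² = 380.
α = (38·6 − 14·2)/380 = 10/19; β = (96·2 − 14·38)/380 = -17/19.

β = -0.895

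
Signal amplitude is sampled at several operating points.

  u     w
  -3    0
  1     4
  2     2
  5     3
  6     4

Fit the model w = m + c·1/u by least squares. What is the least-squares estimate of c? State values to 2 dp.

c = 2.38

Normal-equation sums: Σ1 = 5, Σ1/u = 23/15, Σ1/u·1/u = 643/450.
For Mᵀw: Σw = 13, Σ1/u·w = 94/15.
Normal equations: [[5, 23/15]; [23/15, 643/450]]·[m, c]ᵀ = [13, 94/15]ᵀ.
Eliminating c: (643/450)·(row 1) − (23/15)·(row 2) gives (719/150)·m = (643/450)·13 − (23/15)·(94/15) = 269/30, so m = 1345/719.
Then c = ((94/15) − (23/15)·(1345/719))/(643/450) = 1710/719.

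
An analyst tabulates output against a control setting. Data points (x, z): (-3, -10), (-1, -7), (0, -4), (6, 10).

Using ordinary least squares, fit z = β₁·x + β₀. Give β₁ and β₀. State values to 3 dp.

From the data, Σx·x = 46, Σx = 2, Σ1 = 4.
Moment sums: Σx·z = 97, Σz = -11.
AᵀA·[β₁, β₀]ᵀ = Aᵀz becomes [[46, 2]; [2, 4]]·[β₁, β₀]ᵀ = [97, -11]ᵀ.
Eliminating β₀: 4·(row 1) − 2·(row 2) gives 180·β₁ = 4·97 − 2·(-11) = 410, so β₁ = 41/18.
Then β₀ = ((-11) − 2·(41/18))/4 = -35/9.

β₁ = 2.278, β₀ = -3.889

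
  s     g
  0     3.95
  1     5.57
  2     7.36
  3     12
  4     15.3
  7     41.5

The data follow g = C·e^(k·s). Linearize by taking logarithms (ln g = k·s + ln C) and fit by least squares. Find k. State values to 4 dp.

Let Y = ln g. Fitting Y = k·s + ln C by least squares:
Σs = 17.0000, Σ(s)² = 79.0000, Σln g = 14.0256, Σs·ln g = 50.1555.
Equations: 79.0000·k + 17.0000·ln C = 50.1555;  17.0000·k + 6·ln C = 14.0256.
Solving (det = 185.0000): k = 0.33782, ln C = 1.38044.

k = 0.3378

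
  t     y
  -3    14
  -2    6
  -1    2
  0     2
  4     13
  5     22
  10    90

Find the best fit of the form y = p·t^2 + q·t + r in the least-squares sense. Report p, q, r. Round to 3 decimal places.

Compute the Gram sums: Σt^2·t^2 = 10979, Σt^2·t = 1153, Σt^2 = 155, Σt·t = 155, Σt = 13, Σ1 = 7.
For Mᵀy: Σt^2·y = 9910, Σt·y = 1006, Σy = 149.
MᵀM·[p, q, r]ᵀ = Mᵀy becomes [[10979, 1153, 155]; [1153, 155, 13]; [155, 13, 7]]·[p, q, r]ᵀ = [9910, 1006, 149]ᵀ.
Row-reducing yields p = 409715/418404, q = -376945/418404, r = 44484/34867.

p = 0.979, q = -0.901, r = 1.276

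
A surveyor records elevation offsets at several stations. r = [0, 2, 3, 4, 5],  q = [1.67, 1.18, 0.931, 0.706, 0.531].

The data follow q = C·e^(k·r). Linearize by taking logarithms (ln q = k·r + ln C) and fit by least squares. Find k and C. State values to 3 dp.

Taking logs, ln q = k·r + ln C, so regress ln q on r.
Over the data: Σr = 14.0000, Σ(r)² = 54.0000, Σln q = -0.3743, Σr·ln q = -4.4410.
Normal system: [[54.0000, 14.0000]; [14.0000, 5]]·[k, ln C]ᵀ = [-4.4410, -0.3743]ᵀ.
Solving (det = 74.0000): k = -0.22925, ln C = 0.56706, so C = exp(0.56706) = 1.76307.

k = -0.229, C = 1.763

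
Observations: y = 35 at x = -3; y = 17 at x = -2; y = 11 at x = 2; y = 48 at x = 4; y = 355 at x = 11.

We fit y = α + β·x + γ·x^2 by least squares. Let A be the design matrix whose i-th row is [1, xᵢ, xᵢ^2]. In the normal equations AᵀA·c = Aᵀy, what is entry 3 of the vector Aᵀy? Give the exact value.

44150

Entry 3 ↔ basis x^2, so (Aᵀy)_{3} = Σᵢ (x^2)·yᵢ = (9)·(35) + (4)·(17) + (4)·(11) + (16)·(48) + (121)·(355) = 44150.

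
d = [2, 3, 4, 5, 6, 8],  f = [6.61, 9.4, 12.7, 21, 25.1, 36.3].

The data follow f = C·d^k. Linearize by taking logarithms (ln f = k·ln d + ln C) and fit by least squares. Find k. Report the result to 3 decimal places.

Taking logs, ln f = k·ln d + ln C, so regress ln f on ln d.
AᵀA = [[13.7340, 8.6587]; [8.6587, 6]], rhs = [25.4377, 16.5301]ᵀ  (here Σln d = 8.6587, Σ(ln d)² = 13.7340, Σln f = 16.5301, Σln d·ln f = 25.4377).
Slope k = (n·Σln d·ln f − Σln d·Σln f)/(n·Σ(ln d)² − (Σln d)²) = (6·25.4377 − 8.6587·16.5301)/7.4309 = 1.27805; ln C = (Σln f − k·Σln d)/n = 0.91065.

k = 1.278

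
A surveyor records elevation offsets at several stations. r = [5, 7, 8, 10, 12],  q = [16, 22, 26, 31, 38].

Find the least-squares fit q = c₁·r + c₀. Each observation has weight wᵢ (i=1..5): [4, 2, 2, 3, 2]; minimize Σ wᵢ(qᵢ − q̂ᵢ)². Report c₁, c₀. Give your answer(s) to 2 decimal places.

Compute the Gram sums: Σwᵢ·r·r = 914, Σwᵢ·r = 104, Σwᵢ·1 = 13.
And Σwᵢ·r·q = 2886, Σwᵢ·q = 329.
det = 914·13 − 104² = 1066.
c₁ = (2886·13 − 104·329)/1066 = 127/41; c₀ = (914·329 − 104·2886)/1066 = 281/533.

c₁ = 3.10, c₀ = 0.53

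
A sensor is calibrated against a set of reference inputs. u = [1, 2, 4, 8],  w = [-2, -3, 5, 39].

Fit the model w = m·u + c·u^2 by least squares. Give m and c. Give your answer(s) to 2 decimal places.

m = -2.86, c = 0.97

With design matrix X, XᵀX = [[85, 585]; [585, 4369]] and Xᵀw = [324, 2562]ᵀ.
det = 85·4369 − 585² = 29140.
m = (324·4369 − 585·2562)/29140 = -41607/14570; c = (85·2562 − 585·324)/29140 = 2823/2914.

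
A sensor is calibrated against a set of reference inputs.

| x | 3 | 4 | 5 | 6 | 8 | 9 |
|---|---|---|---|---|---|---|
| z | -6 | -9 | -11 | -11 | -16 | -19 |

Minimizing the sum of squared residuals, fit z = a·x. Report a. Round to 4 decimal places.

Setting ∂/∂a … = 0 gives: 231·a = -474.
Hence a = -474 / 231 ≈ -2.05195.

a = -2.0519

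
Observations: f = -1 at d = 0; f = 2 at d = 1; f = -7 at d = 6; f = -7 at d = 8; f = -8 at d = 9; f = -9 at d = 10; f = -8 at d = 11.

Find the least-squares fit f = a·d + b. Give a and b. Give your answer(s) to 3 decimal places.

a = -0.894, b = 0.322

Compute the Gram sums: Σd·d = 403, Σd = 45, Σ1 = 7.
Moment sums: Σd·f = -346, Σf = -38.
Determinant 403·7 − 45² = 796.
a = ((-346)·7 − 45·(-38))/796 = -178/199; b = (403·(-38) − 45·(-346))/796 = 64/199.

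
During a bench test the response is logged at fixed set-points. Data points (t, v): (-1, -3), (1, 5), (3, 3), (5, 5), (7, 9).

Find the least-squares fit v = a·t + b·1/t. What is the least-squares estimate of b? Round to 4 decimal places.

Setting ∂/∂a … = 0 gives: 85·a + 5·b = 105;  5·a + (23941/11025)·b = 79/7.
(Σt·t = 85, Σt·1/t = 5, Σ1/t·1/t = 23941/11025, Σt·v = 105, Σ1/t·v = 79/7.)
Eliminating b: (23941/11025)·(row 1) − 5·(row 2) gives (351872/2205)·a = (23941/11025)·105 − 5·(79/7) = 18016/105, so a = 11823/10996.
Then b = ((79/7) − 5·(11823/10996))/(23941/11025) = 29925/10996.

b = 2.7214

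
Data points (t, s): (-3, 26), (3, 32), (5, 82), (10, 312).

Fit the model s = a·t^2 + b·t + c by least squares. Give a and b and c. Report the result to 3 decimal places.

Compute the Gram sums: Σt^2·t^2 = 10787, Σt^2·t = 1125, Σt^2 = 143, Σt·t = 143, Σt = 15, Σ1 = 4.
Moment sums: Σt^2·s = 33772, Σt·s = 3548, Σs = 452.
MᵀM·[a, b, c]ᵀ = Mᵀs becomes [[10787, 1125, 143]; [1125, 143, 15]; [143, 15, 4]]·[a, b, c]ᵀ = [33772, 3548, 452]ᵀ.
Row-reducing yields a = 3, b = 1, c = 2.

a = 3.000, b = 1.000, c = 2.000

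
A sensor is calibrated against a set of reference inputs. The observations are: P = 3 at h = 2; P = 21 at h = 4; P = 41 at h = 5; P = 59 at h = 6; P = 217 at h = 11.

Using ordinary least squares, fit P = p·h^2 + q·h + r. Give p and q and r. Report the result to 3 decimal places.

p = 1.935, q = -1.308, r = -2.634

Forming MᵀM = [[16834, 1744, 202]; [1744, 202, 28]; [202, 28, 5]] and MᵀP = [29754, 3036, 341]ᵀ gives MᵀM·[p, q, r]ᵀ = MᵀP.
Row-reducing yields p = 13304/6877, q = -8992/6877, r = -18115/6877.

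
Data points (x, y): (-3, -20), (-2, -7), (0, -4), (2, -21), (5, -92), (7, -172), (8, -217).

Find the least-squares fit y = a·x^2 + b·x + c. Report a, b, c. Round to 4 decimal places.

a = -2.9475, b = -3.2902, c = -2.8869

Compute the Gram sums: Σx^2·x^2 = 7235, Σx^2·x = 953, Σx^2 = 155, Σx·x = 155, Σx = 17, Σ1 = 7.
Right-hand side: Σx^2·y = -24908, Σx·y = -3368, Σy = -533.
MᵀM·[a, b, c]ᵀ = Mᵀy becomes [[7235, 953, 155]; [953, 155, 17]; [155, 17, 7]]·[a, b, c]ᵀ = [-24908, -3368, -533]ᵀ.
Solving the 3×3 system (Gaussian elimination) gives a = -21493/7292, b = -5998/1823, c = -21051/7292.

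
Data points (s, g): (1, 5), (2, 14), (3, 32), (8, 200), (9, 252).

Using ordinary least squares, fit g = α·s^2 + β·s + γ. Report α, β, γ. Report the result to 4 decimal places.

XᵀX·[α, β, γ]ᵀ = Xᵀg reads: 10755·α + 1277·β + 159·γ = 33561;  1277·α + 159·β + 23·γ = 3997;  159·α + 23·β + 5·γ = 503.
Inverting the 3×3 Gram matrix, [α, β, γ]ᵀ = [20170/6871, 10536/6871, 1351/6871]ᵀ.

α = 2.9355, β = 1.5334, γ = 0.1966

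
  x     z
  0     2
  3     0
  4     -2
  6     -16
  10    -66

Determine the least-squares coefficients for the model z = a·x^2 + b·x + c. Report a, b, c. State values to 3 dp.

The normal system AᵀA·[a, b, c]ᵀ = Aᵀz is [[11633, 1307, 161]; [1307, 161, 23]; [161, 23, 5]]·[a, b, c]ᵀ = [-7208, -764, -82]ᵀ.
Row-reducing yields a = -765/814, b = 6437/2442, c = 2120/1221.

a = -0.940, b = 2.636, c = 1.736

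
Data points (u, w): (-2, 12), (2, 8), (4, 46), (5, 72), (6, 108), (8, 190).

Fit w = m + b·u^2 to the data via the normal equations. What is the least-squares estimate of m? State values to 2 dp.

MᵀM·[m, b]ᵀ = Mᵀw reads: 6·m + 149·b = 436;  149·m + 6305·b = 18664.
Eliminating b: 6305·(row 1) − 149·(row 2) gives 15629·m = 6305·436 − 149·18664 = -31956, so m = -31956/15629.
Then b = (18664 − 149·(-31956/15629))/6305 = 47020/15629.

m = -2.04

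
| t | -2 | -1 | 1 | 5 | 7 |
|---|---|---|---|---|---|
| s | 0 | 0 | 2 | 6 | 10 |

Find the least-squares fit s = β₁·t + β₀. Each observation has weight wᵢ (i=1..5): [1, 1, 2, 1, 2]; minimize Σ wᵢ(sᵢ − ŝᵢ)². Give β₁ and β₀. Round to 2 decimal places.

β₁ = 1.16, β₀ = 1.31

From the data, Σwᵢ·t·t = 130, Σwᵢ·t = 18, Σwᵢ·1 = 7.
For MᵀWs: Σwᵢ·t·s = 174, Σwᵢ·s = 30.
So MᵀWM·[β₁, β₀]ᵀ = MᵀWs: [[130, 18]; [18, 7]]·[β₁, β₀]ᵀ = [174, 30]ᵀ.
Δ = 130·7 − 18² = 586.
β₁ = (174·7 − 18·30)/586 = 339/293; β₀ = (130·30 − 18·174)/586 = 384/293.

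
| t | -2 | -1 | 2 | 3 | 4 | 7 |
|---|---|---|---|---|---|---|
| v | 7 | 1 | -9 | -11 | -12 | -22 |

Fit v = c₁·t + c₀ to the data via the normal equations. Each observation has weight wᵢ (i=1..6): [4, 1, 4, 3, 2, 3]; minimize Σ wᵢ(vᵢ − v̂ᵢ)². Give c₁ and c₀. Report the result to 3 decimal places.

c₁ = -3.174, c₀ = -0.738

The normal system XᵀWX·[c₁, c₀]ᵀ = XᵀWv is [[239, 37]; [37, 17]]·[c₁, c₀]ᵀ = [-786, -130]ᵀ.
Eliminating c₀: 17·(row 1) − 37·(row 2) gives 2694·c₁ = 17·(-786) − 37·(-130) = -8552, so c₁ = -4276/1347.
Then c₀ = ((-130) − 37·(-4276/1347))/17 = -994/1347.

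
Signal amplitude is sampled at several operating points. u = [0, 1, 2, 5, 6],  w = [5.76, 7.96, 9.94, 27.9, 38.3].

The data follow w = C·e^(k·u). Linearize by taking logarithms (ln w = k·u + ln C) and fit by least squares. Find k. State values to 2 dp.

k = 0.32

Linearized form: ln w = k·u + ln C. From the 5 transformed points,
Sums: Σu = 14.0000, Σ(u)² = 66.0000, Σln w = 13.0960, Σu·ln w = 45.1834.
Normal system: [[66.0000, 14.0000]; [14.0000, 5]]·[k, ln C]ᵀ = [45.1834, 13.0960]ᵀ.
Solving (det = 134.0000): k = 0.31771, ln C = 1.72962.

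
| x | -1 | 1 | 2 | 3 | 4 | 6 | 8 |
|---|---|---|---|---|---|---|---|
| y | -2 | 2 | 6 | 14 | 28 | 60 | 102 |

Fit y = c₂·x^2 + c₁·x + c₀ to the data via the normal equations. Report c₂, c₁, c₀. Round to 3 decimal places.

c₂ = 1.446, c₁ = 1.487, c₀ = -1.953

Compute the Gram sums: Σx^2·x^2 = 5747, Σx^2·x = 827, Σx^2 = 131, Σx·x = 131, Σx = 23, Σ1 = 7.
And Σx^2·y = 9286, Σx·y = 1346, Σy = 210.
Solving the 3×3 system (Gaussian elimination) gives c₂ = 16067/11109, c₁ = 16522/11109, c₀ = -7233/3703.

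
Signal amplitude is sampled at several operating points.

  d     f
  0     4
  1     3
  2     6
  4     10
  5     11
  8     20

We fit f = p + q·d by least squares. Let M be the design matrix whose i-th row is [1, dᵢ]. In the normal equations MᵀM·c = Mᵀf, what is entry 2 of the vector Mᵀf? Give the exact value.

Entry 2 ↔ basis d, so (Mᵀf)_{2} = Σᵢ (d)·fᵢ = (0)·(4) + (1)·(3) + (2)·(6) + (4)·(10) + (5)·(11) + (8)·(20) = 270.

270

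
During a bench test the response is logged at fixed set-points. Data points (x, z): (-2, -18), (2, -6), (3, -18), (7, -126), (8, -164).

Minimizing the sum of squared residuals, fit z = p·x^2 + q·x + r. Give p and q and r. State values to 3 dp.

p = -2.933, q = 2.845, r = -0.382

Sums needed: Σx^2·x^2 = 6610, Σx^2·x = 882, Σx^2 = 130, Σx·x = 130, Σx = 18, Σ1 = 5.
And Σx^2·z = -16928, Σx·z = -2224, Σz = -332.
Row-reducing yields p = -3593/1225, q = 697/245, r = -468/1225.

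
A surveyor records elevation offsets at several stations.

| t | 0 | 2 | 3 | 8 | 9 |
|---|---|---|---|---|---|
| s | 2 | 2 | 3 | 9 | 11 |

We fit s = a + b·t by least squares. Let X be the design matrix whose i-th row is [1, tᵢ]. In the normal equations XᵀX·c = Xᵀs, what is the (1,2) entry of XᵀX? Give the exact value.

Row 1 ↔ basis 1, column 2 ↔ basis t, so (XᵀX)_{1,2} = Σᵢ t = (1)·(0) + (1)·(2) + (1)·(3) + (1)·(8) + (1)·(9) = 22.

22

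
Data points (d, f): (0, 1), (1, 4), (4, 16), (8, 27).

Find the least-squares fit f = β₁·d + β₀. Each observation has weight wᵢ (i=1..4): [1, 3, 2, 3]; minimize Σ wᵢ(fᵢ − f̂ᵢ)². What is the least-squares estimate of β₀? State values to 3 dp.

Compute the Gram sums: Σwᵢ·d·d = 227, Σwᵢ·d = 35, Σwᵢ·1 = 9.
Right-hand side: Σwᵢ·d·f = 788, Σwᵢ·f = 126.
Eliminating β₀: 9·(row 1) − 35·(row 2) gives 818·β₁ = 9·788 − 35·126 = 2682, so β₁ = 1341/409.
Then β₀ = (126 − 35·(1341/409))/9 = 511/409.

β₀ = 1.249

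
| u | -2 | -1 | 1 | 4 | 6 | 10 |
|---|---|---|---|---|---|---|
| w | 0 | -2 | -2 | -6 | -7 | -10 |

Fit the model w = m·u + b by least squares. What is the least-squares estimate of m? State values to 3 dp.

m = -0.817

MᵀM·[m, b]ᵀ = Mᵀw reads: 158·m + 18·b = -166;  18·m + 6·b = -27.
det = 158·6 − 18² = 624.
m = ((-166)·6 − 18·(-27))/624 = -85/104; b = (158·(-27) − 18·(-166))/624 = -213/104.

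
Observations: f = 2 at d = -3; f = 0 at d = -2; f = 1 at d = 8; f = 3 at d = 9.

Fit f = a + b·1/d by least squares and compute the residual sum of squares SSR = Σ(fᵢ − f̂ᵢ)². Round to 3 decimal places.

The normal equations are: 4·a + (-43/72)·b = 6;  (-43/72)·a + (2017/5184)·b = -5/24.
det = 4·(2017/5184) − (-43/72)² = 691/576.
a = (6·(2017/5184) − (-43/72)·(-5/24))/(691/576) = 1273/691; b = (4·(-5/24) − (-43/72)·6)/(691/576) = 1584/691.
Residuals: 637/691, -481/691, -780/691, 624/691; SSR = 2366/691.

SSR = 3.424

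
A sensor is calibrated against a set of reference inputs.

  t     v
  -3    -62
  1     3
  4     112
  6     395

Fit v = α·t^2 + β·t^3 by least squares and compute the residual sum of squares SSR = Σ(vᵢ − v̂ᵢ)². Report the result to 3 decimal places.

SSR = 3.799

From the data, Σt^2·t^2 = 1634, Σt^2·t^3 = 8558, Σt^3·t^3 = 51482.
And Σt^2·v = 15457, Σt^3·v = 94165.
Normal equations: [[1634, 8558]; [8558, 51482]]·[α, β]ᵀ = [15457, 94165]ᵀ.
det = 1634·51482 − 8558² = 10882224.
α = (15457·51482 − 8558·94165)/10882224 = -842233/906852; β = (1634·94165 − 8558·15457)/10882224 = 1798717/906852.
Residuals: -6614/75571, 147006/75571, -6228/75571, 338/75571; SSR = 287060/75571.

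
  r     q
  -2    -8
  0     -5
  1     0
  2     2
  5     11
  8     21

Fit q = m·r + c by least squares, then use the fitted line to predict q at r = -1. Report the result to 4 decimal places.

The normal system AᵀA·[m, c]ᵀ = Aᵀq is [[98, 14]; [14, 6]]·[m, c]ᵀ = [243, 21]ᵀ.
Determinant 98·6 − 14² = 392.
m = (243·6 − 14·21)/392 = 291/98; c = (98·21 − 14·243)/392 = -24/7.
At r = -1: q̂ = (291/98)·(-1) + (-24/7)·(1) = -627/98.

q̂ = -6.3980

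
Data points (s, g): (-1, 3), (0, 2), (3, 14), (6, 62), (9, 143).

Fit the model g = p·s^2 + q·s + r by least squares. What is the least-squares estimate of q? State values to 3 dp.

q = -1.054

Sums needed: Σs^2·s^2 = 7939, Σs^2·s = 971, Σs^2 = 127, Σs·s = 127, Σs = 17, Σ1 = 5.
Moment sums: Σs^2·g = 13944, Σs·g = 1698, Σg = 224.
Normal equations: [[7939, 971, 127]; [971, 127, 17]; [127, 17, 5]]·[p, q, r]ᵀ = [13944, 1698, 224]ᵀ.
Inverting the 3×3 Gram matrix, [p, q, r]ᵀ = [9208/4919, -5185/4919, 4117/4919]ᵀ.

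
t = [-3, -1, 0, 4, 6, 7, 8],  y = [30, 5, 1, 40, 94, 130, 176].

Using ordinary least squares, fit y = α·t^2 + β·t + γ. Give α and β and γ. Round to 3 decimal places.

α = 2.924, β = -1.633, γ = -0.207

With design matrix X, XᵀX = [[8131, 1107, 175]; [1107, 175, 21]; [175, 21, 7]] and Xᵀy = [21933, 2947, 476]ᵀ.
Row-reducing yields α = 119819/40974, β = -22307/13658, γ = -4240/20487.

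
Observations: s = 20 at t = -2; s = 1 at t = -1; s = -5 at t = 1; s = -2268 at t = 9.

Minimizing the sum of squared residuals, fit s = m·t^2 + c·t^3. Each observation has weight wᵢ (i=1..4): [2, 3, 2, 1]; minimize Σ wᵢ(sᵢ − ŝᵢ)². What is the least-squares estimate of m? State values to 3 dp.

m = -1.096

The normal equations are: 6598·m + 58984·c = -183555;  58984·m + 531574·c = -1653705.
(Σwᵢ·t^2·t^2 = 6598, Σwᵢ·t^2·t^3 = 58984, Σwᵢ·t^3·t^3 = 531574, Σwᵢ·t^2·s = -183555, Σwᵢ·t^3·s = -1653705.)
det = 6598·531574 − 58984² = 28212996.
m = ((-183555)·531574 − 58984·(-1653705))/28212996 = -736425/671738; c = (6598·(-1653705) − 58984·(-183555))/28212996 = -2008035/671738.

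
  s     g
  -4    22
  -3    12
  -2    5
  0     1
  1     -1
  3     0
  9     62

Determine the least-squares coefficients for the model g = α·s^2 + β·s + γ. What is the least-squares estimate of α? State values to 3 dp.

α = 0.976

Forming XᵀX = [[6996, 658, 120]; [658, 120, 4]; [120, 4, 7]] and Xᵀg = [5501, 423, 101]ᵀ gives XᵀX·[α, β, γ]ᵀ = Xᵀg.
Inverting the 3×3 Gram matrix, [α, β, γ]ᵀ = [799479/818818, -1462297/818818, -527691/409409]ᵀ.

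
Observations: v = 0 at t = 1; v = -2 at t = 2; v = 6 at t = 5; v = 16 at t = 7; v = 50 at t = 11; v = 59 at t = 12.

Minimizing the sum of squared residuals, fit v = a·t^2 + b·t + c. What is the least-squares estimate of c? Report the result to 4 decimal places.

From the data, Σt^2·t^2 = 38420, Σt^2·t = 3536, Σt^2 = 344, Σt·t = 344, Σt = 38, Σ1 = 6.
For Xᵀv: Σt^2·v = 15472, Σt·v = 1396, Σv = 129.
XᵀX·[a, b, c]ᵀ = Xᵀv becomes [[38420, 3536, 344]; [3536, 344, 38]; [344, 38, 6]]·[a, b, c]ᵀ = [15472, 1396, 129]ᵀ.
Inverting the 3×3 Gram matrix, [a, b, c]ᵀ = [6078/11213, -34017/22426, 328/11213]ᵀ.

c = 0.0293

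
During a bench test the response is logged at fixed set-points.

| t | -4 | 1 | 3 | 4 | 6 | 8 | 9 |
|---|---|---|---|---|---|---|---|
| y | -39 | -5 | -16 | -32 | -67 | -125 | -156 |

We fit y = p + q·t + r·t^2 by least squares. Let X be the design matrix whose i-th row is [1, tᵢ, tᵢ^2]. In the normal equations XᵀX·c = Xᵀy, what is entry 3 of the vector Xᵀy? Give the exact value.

-24333

Entry 3 ↔ basis t^2, so (Xᵀy)_{3} = Σᵢ (t^2)·yᵢ = (16)·(-39) + (1)·(-5) + (9)·(-16) + (16)·(-32) + (36)·(-67) + (64)·(-125) + (81)·(-156) = -24333.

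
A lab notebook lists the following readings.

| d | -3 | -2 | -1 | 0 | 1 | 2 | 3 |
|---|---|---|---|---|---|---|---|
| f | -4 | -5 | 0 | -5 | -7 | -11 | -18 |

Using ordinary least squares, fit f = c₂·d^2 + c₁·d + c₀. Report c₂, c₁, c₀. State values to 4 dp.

c₂ = -0.8214, c₁ = -2.1786, c₀ = -3.8571

Normal-equation sums: Σd^2·d^2 = 196, Σd^2·d = 0, Σd^2 = 28, Σd·d = 28, Σd = 0, Σ1 = 7.
For Xᵀf: Σd^2·f = -269, Σd·f = -61, Σf = -50.
So XᵀX·[c₂, c₁, c₀]ᵀ = Xᵀf: [[196, 0, 28]; [0, 28, 0]; [28, 0, 7]]·[c₂, c₁, c₀]ᵀ = [-269, -61, -50]ᵀ.
Solving the 3×3 system (Gaussian elimination) gives c₂ = -23/28, c₁ = -61/28, c₀ = -27/7.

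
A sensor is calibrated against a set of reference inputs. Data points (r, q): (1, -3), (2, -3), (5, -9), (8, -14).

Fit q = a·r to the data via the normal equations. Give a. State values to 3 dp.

Sums needed: Σr·r = 94.
Right-hand side: Σr·q = -166.
XᵀX·[a]ᵀ = Xᵀq becomes [[94]]·[a]ᵀ = [-166]ᵀ.
Hence a = -166 / 94 ≈ -1.76596.

a = -1.766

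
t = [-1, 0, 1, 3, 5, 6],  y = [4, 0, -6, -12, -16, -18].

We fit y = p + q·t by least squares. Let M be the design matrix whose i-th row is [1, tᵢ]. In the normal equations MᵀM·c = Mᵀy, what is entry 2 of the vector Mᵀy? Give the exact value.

Entry 2 ↔ basis t, so (Mᵀy)_{2} = Σᵢ (t)·yᵢ = (-1)·(4) + (0)·(0) + (1)·(-6) + (3)·(-12) + (5)·(-16) + (6)·(-18) = -234.

-234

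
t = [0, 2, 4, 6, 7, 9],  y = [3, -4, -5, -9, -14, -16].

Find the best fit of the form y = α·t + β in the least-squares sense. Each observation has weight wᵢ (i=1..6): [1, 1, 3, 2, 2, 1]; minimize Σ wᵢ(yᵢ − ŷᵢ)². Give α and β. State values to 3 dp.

α = -2.127, β = 2.623

Entries of AᵀWA: Σwᵢ·t·t = 303, Σwᵢ·t = 49, Σwᵢ·1 = 10.
Right-hand side: Σwᵢ·t·y = -516, Σwᵢ·y = -78.
So AᵀWA·[α, β]ᵀ = AᵀWy: [[303, 49]; [49, 10]]·[α, β]ᵀ = [-516, -78]ᵀ.
Δ = 303·10 − 49² = 629.
α = ((-516)·10 − 49·(-78))/629 = -1338/629; β = (303·(-78) − 49·(-516))/629 = 1650/629.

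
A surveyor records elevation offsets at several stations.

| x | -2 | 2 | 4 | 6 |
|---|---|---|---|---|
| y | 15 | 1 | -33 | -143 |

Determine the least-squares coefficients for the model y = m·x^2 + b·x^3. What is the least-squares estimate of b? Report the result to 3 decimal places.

b = -0.971

AᵀA·[m, b]ᵀ = Aᵀy reads: 1584·m + 8800·b = -5612;  8800·m + 50880·b = -33112.
Δ = 1584·50880 − 8800² = 3153920.
m = ((-5612)·50880 − 8800·(-33112))/3153920 = 571/308; b = (1584·(-33112) − 8800·(-5612))/3153920 = -34/35.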